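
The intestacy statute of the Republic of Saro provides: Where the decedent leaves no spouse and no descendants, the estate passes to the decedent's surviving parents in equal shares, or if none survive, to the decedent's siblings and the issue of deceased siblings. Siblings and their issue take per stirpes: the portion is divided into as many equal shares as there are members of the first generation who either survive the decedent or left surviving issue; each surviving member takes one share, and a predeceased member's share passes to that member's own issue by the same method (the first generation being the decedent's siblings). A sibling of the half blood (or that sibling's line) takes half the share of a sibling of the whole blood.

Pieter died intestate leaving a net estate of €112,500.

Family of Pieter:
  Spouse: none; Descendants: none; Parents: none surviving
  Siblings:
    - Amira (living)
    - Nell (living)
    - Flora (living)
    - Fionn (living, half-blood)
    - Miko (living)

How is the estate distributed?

Amira: €25,000; Nell: €25,000; Flora: €25,000; Fionn: €12,500; Miko: €25,000

The entire €112,500 passes to the siblings and their issue.
Counting each half-blood sibling's line as half a unit, there are 9/2 units in €112,500, so one unit is €25,000. Whole-blood lines (Amira, Nell, Flora, and Miko) take €25,000 each; half-blood lines (Fionn) take €12,500 each.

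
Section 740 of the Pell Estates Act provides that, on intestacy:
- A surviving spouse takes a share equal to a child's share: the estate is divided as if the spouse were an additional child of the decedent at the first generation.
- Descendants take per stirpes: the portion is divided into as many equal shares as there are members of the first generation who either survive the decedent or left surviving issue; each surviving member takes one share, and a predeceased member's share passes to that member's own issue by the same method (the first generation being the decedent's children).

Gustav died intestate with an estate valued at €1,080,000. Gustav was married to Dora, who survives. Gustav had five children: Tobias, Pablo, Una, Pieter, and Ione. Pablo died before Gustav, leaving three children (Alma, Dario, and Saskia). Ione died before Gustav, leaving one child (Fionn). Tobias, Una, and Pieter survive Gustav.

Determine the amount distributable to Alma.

Alma receives €60,000.

The spouse counts as an additional share at the children's level, so there are 6 primary shares of €180,000. Dora takes one such share (€180,000).
The children's combined portion (€900,000) is divided into 5 shares of €180,000: Tobias, Una, and Pieter each take €180,000; Pablo's €180,000 share passes to Pablo's issue; Ione's €180,000 share passes to Ione's issue.
Pablo's share (€180,000) is divided into 3 shares of €60,000: Alma, Dario, and Saskia each take €60,000.
Ione's share (€180,000) passes entirely to Fionn.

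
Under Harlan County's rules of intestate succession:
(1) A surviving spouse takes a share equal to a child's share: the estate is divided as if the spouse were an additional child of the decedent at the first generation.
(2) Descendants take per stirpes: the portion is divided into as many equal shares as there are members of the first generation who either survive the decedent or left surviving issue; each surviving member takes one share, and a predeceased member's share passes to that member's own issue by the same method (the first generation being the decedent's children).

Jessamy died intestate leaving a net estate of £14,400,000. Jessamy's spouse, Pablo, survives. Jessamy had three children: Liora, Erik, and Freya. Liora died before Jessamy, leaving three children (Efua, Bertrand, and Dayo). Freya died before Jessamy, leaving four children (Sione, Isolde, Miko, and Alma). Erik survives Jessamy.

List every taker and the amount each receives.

The spouse counts as an additional share at the children's level, so there are 4 primary shares of £3,600,000. Pablo takes one such share (£3,600,000).
The children's combined portion (£10,800,000) is divided into 3 shares of £3,600,000: Erik takes £3,600,000; Liora's £3,600,000 share passes to Liora's issue; Freya's £3,600,000 share passes to Freya's issue.
Liora's share (£3,600,000) is divided into 3 shares of £1,200,000: Efua, Bertrand, and Dayo each take £1,200,000.
Freya's share (£3,600,000) is divided into 4 shares of £900,000: Sione, Isolde, Miko, and Alma each take £900,000.

Pablo: £3,600,000; Efua: £1,200,000; Bertrand: £1,200,000; Dayo: £1,200,000; Erik: £3,600,000; Sione: £900,000; Isolde: £900,000; Miko: £900,000; Alma: £900,000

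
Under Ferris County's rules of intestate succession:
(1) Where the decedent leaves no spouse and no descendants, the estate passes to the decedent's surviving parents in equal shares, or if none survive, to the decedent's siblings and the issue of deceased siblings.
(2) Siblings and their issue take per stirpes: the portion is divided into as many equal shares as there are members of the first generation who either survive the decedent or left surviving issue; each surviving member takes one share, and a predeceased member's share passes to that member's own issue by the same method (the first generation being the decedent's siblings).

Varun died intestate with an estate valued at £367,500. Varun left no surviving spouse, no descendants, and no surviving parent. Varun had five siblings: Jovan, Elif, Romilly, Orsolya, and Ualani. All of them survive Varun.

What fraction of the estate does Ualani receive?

Ualani receives 1/5 of the estate.

The entire £367,500 passes to the siblings and their issue.
That amount (£367,500) is divided into 5 shares of £73,500: Jovan, Elif, Romilly, Orsolya, and Ualani each take £73,500.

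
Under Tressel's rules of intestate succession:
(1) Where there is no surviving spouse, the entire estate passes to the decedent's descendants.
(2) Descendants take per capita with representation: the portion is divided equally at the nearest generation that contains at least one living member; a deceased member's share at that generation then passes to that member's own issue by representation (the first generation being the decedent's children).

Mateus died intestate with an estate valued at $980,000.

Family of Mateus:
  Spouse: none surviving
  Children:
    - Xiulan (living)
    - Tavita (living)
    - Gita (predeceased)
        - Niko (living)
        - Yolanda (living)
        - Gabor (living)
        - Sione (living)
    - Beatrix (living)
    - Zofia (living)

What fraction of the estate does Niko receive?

Niko receives 1/20 of the estate.

The entire $980,000 passes to the descendants.
That amount ($980,000) is divided into 5 shares of $196,000: Xiulan, Tavita, Beatrix, and Zofia each take $196,000; Gita's $196,000 share passes to Gita's issue.
Gita's share ($196,000) is divided into 4 shares of $49,000: Niko, Yolanda, Gabor, and Sione each take $49,000.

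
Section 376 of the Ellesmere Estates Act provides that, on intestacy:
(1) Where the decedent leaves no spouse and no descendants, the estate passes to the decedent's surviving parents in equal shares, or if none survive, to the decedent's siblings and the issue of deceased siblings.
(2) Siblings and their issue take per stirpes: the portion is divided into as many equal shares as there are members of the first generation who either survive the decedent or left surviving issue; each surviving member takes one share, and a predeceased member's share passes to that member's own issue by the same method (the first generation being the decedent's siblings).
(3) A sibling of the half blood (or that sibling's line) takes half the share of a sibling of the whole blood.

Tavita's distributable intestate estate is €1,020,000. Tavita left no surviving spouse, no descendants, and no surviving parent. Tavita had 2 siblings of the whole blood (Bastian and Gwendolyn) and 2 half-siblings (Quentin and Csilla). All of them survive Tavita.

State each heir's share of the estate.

Bastian: €340,000; Gwendolyn: €340,000; Quentin: €170,000; Csilla: €170,000

The entire €1,020,000 passes to the siblings and their issue.
Counting each half-blood sibling's line as half a unit, there are 3 units in €1,020,000, so one unit is €340,000. Whole-blood lines (Bastian and Gwendolyn) take €340,000 each; half-blood lines (Quentin and Csilla) take €170,000 each.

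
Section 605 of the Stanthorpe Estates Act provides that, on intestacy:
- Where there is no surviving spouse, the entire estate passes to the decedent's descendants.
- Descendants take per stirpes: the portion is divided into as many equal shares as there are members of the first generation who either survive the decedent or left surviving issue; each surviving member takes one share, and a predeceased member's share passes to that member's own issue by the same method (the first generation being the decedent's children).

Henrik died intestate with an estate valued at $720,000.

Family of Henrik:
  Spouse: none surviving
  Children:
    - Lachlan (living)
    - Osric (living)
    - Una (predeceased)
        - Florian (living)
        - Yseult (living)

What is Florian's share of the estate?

The entire $720,000 passes to the descendants.
That amount ($720,000) is divided into 3 shares of $240,000: Lachlan and Osric each take $240,000; Una's $240,000 share passes to Una's issue.
Una's share ($240,000) is divided into 2 shares of $120,000: Florian and Yseult each take $120,000.

Florian receives $120,000.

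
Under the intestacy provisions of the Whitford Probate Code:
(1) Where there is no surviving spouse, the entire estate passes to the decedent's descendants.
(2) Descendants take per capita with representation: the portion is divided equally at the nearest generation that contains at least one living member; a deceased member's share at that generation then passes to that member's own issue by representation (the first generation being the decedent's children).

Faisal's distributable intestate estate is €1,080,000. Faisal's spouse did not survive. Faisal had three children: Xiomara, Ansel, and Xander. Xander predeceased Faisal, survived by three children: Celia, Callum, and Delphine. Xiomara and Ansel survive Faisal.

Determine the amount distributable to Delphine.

The entire €1,080,000 passes to the descendants.
That amount (€1,080,000) is divided into 3 shares of €360,000: Xiomara and Ansel each take €360,000; Xander's €360,000 share passes to Xander's issue.
Xander's share (€360,000) is divided into 3 shares of €120,000: Celia, Callum, and Delphine each take €120,000.

Delphine receives €120,000.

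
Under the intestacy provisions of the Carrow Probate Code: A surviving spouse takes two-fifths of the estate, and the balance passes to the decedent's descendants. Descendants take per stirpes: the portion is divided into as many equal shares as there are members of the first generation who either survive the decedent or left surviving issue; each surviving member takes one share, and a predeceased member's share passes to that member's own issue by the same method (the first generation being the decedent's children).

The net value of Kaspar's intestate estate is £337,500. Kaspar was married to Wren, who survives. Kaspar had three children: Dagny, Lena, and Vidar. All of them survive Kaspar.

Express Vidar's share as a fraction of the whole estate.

Vidar receives 1/5 of the estate.

Wren takes two-fifths of £337,500 = £135,000. The remaining £202,500 passes to the descendants.
The descendants' portion (£202,500) is divided into 3 shares of £67,500: Dagny, Lena, and Vidar each take £67,500.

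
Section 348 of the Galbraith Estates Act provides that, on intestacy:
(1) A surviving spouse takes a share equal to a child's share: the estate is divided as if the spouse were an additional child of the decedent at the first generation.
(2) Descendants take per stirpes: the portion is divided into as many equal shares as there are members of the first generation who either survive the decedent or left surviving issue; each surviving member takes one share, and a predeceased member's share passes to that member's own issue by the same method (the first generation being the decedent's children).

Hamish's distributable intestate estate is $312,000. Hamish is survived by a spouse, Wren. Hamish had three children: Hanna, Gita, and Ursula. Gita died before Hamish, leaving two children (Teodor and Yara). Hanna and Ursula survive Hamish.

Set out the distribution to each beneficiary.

Wren: $78,000; Hanna: $78,000; Teodor: $39,000; Yara: $39,000; Ursula: $78,000

The spouse counts as an additional share at the children's level, so there are 4 primary shares of $78,000. Wren takes one such share ($78,000).
The children's combined portion ($234,000) is divided into 3 shares of $78,000: Hanna and Ursula each take $78,000; Gita's $78,000 share passes to Gita's issue.
Gita's share ($78,000) is divided into 2 shares of $39,000: Teodor and Yara each take $39,000.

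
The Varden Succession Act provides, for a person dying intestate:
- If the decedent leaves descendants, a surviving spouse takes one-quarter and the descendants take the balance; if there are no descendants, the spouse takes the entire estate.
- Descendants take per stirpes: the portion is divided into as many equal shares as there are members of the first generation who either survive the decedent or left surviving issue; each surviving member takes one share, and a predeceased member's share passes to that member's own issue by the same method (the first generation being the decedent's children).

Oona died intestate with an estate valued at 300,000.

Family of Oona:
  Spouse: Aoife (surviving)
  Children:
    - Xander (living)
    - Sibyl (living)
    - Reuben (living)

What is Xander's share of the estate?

Xander receives 75,000.

Aoife takes one-quarter of 300,000 = 75,000. The remaining 225,000 passes to the descendants.
The descendants' portion (225,000) is divided into 3 shares of 75,000: Xander, Sibyl, and Reuben each take 75,000.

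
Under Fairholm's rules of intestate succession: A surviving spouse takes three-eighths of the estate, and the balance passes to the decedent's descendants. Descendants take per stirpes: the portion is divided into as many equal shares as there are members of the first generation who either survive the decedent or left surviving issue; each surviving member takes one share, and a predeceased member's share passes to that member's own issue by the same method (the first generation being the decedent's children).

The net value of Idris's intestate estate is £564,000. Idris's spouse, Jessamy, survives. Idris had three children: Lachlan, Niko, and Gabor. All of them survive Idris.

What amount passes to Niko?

Niko receives £117,500.

Jessamy takes three-eighths of £564,000 = £211,500. The remaining £352,500 passes to the descendants.
The descendants' portion (£352,500) is divided into 3 shares of £117,500: Lachlan, Niko, and Gabor each take £117,500.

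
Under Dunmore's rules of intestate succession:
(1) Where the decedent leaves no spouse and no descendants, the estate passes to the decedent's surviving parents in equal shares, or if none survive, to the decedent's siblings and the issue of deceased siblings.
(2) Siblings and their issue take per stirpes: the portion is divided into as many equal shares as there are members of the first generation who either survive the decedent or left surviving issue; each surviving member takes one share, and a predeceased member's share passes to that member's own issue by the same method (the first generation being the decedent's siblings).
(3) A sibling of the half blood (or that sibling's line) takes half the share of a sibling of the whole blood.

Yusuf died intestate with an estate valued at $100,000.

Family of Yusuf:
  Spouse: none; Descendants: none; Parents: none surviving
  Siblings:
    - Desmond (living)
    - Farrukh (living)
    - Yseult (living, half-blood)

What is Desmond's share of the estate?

Desmond receives $40,000.

The entire $100,000 passes to the siblings and their issue.
Counting each half-blood sibling's line as half a unit, there are 5/2 units in $100,000, so one unit is $40,000. Whole-blood lines (Desmond and Farrukh) take $40,000 each; half-blood lines (Yseult) take $20,000 each.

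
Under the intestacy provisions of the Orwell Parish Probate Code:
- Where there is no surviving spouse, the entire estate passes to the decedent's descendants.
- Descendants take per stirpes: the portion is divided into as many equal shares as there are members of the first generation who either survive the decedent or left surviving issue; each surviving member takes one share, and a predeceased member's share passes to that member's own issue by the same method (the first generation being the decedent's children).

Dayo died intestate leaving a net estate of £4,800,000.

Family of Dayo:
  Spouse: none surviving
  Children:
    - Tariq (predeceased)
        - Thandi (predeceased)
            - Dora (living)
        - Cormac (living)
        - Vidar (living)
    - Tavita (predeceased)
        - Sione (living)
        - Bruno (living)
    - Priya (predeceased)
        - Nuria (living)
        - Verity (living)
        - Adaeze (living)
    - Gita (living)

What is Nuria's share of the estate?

Nuria receives £400,000.

The entire £4,800,000 passes to the descendants.
That amount (£4,800,000) is divided into 4 shares of £1,200,000: Gita takes £1,200,000; Tariq's £1,200,000 share passes to Tariq's issue; Tavita's £1,200,000 share passes to Tavita's issue; Priya's £1,200,000 share passes to Priya's issue.
Tariq's share (£1,200,000) is divided into 3 shares of £400,000: Cormac and Vidar each take £400,000; Thandi's £400,000 share passes to Thandi's issue.
Thandi's share (£400,000) passes entirely to Dora.
Tavita's share (£1,200,000) is divided into 2 shares of £600,000: Sione and Bruno each take £600,000.
Priya's share (£1,200,000) is divided into 3 shares of £400,000: Nuria, Verity, and Adaeze each take £400,000.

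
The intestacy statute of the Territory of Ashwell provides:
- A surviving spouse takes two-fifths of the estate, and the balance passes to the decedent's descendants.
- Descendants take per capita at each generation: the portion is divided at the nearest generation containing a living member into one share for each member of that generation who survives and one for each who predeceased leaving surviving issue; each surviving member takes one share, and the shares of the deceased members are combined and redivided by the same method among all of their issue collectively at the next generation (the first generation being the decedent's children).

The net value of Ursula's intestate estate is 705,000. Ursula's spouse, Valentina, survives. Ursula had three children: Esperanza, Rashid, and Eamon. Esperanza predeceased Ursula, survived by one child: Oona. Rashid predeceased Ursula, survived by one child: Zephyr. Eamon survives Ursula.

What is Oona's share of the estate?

Valentina takes two-fifths of 705,000 = 282,000. The remaining 423,000 passes to the descendants.
The descendants' portion (423,000) is divided at the children's generation into 3 shares of 141,000. Eamon takes 141,000. The 2 shares of the deceased (Esperanza and Rashid) are combined into a pool of 282,000.
That pool (282,000) is divided at the grandchildren's generation equally among Oona and Zephyr: 141,000 each.

Oona receives 141,000.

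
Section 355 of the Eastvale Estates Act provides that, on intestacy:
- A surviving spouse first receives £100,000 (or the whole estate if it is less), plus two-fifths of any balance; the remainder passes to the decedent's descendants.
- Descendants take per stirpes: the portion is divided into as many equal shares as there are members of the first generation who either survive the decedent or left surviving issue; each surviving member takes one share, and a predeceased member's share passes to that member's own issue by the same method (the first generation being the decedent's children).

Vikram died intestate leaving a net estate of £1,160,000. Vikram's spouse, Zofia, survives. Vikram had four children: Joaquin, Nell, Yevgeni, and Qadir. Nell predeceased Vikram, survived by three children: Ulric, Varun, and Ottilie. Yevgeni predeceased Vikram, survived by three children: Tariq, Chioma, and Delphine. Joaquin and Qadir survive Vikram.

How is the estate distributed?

Zofia first takes £100,000, leaving a balance of £1,060,000. Zofia then takes two-fifths of the balance (£424,000), for a total of £524,000. The remaining £636,000 passes to the descendants.
The descendants' portion (£636,000) is divided into 4 shares of £159,000: Joaquin and Qadir each take £159,000; Nell's £159,000 share passes to Nell's issue; Yevgeni's £159,000 share passes to Yevgeni's issue.
Nell's share (£159,000) is divided into 3 shares of £53,000: Ulric, Varun, and Ottilie each take £53,000.
Yevgeni's share (£159,000) is divided into 3 shares of £53,000: Tariq, Chioma, and Delphine each take £53,000.

Zofia: £524,000; Joaquin: £159,000; Ulric: £53,000; Varun: £53,000; Ottilie: £53,000; Tariq: £53,000; Chioma: £53,000; Delphine: £53,000; Qadir: £159,000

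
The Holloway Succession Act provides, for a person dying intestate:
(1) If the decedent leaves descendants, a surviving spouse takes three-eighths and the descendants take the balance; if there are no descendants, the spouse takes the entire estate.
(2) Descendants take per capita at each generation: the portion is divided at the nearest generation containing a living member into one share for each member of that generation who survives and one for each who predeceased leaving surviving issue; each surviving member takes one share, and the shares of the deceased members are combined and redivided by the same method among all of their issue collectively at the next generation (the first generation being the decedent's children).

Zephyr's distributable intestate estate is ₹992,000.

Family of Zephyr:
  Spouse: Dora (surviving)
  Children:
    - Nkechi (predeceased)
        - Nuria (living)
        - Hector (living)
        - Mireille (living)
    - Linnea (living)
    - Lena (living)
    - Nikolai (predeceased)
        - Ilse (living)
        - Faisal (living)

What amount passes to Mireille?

Dora takes three-eighths of ₹992,000 = ₹372,000. The remaining ₹620,000 passes to the descendants.
The descendants' portion (₹620,000) is divided at the children's generation into 4 shares of ₹155,000. Linnea and Lena each take ₹155,000. The 2 shares of the deceased (Nkechi and Nikolai) are combined into a pool of ₹310,000.
That pool (₹310,000) is divided at the grandchildren's generation equally among Nuria, Hector, Mireille, Ilse, and Faisal: ₹62,000 each.

Mireille receives ₹62,000.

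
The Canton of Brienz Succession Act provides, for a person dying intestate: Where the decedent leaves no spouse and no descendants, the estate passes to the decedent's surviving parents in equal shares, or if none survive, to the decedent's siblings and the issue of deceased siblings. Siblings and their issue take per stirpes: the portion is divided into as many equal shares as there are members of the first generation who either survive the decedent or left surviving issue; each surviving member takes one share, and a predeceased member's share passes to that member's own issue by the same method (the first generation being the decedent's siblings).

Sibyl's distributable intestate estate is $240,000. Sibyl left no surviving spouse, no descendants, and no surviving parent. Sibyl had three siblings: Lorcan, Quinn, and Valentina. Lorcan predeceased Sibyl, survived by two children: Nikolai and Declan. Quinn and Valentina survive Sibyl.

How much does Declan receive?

The entire $240,000 passes to the siblings and their issue.
That amount ($240,000) is divided into 3 shares of $80,000: Quinn and Valentina each take $80,000; Lorcan's $80,000 share passes to Lorcan's issue.
Lorcan's share ($80,000) is divided into 2 shares of $40,000: Nikolai and Declan each take $40,000.

Declan receives $40,000.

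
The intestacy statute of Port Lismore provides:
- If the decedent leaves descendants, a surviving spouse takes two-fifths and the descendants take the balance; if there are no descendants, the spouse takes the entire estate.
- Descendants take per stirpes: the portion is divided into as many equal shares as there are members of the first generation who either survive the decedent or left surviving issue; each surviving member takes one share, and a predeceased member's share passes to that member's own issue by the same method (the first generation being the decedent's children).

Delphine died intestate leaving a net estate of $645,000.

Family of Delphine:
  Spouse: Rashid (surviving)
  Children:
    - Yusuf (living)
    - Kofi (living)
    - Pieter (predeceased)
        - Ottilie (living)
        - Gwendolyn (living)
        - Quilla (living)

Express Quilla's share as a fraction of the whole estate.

Rashid takes two-fifths of $645,000 = $258,000. The remaining $387,000 passes to the descendants.
The descendants' portion ($387,000) is divided into 3 shares of $129,000: Yusuf and Kofi each take $129,000; Pieter's $129,000 share passes to Pieter's issue.
Pieter's share ($129,000) is divided into 3 shares of $43,000: Ottilie, Gwendolyn, and Quilla each take $43,000.

Quilla receives 1/15 of the estate.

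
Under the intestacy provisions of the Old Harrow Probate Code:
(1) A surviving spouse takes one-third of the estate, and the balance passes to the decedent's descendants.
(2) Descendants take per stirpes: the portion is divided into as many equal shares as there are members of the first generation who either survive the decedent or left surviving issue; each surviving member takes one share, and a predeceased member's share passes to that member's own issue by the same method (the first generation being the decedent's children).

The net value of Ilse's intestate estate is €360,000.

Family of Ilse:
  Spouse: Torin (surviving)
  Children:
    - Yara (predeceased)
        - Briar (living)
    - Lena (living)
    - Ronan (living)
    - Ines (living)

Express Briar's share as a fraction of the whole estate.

Briar receives 1/6 of the estate.

Torin takes one-third of €360,000 = €120,000. The remaining €240,000 passes to the descendants.
The descendants' portion (€240,000) is divided into 4 shares of €60,000: Lena, Ronan, and Ines each take €60,000; Yara's €60,000 share passes to Yara's issue.
Yara's share (€60,000) passes entirely to Briar.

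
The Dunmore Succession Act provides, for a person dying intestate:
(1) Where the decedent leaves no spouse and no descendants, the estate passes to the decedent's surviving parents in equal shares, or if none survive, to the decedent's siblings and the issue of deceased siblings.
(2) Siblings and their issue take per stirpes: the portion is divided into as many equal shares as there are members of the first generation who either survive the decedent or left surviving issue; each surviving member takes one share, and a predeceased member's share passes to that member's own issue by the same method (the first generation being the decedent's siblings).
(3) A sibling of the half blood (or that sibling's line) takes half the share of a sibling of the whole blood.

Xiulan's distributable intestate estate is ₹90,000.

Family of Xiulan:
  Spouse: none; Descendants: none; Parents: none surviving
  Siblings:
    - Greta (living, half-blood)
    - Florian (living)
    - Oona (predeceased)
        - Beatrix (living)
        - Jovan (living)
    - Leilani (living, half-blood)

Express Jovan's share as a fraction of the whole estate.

Jovan receives 1/6 of the estate.

The entire ₹90,000 passes to the siblings and their issue.
Counting each half-blood sibling's line as half a unit, there are 3 units in ₹90,000, so one unit is ₹30,000. Whole-blood lines (Florian and Oona) take ₹30,000 each; half-blood lines (Greta and Leilani) take ₹15,000 each.
Oona's share (₹30,000) is divided into 2 shares of ₹15,000: Beatrix and Jovan each take ₹15,000.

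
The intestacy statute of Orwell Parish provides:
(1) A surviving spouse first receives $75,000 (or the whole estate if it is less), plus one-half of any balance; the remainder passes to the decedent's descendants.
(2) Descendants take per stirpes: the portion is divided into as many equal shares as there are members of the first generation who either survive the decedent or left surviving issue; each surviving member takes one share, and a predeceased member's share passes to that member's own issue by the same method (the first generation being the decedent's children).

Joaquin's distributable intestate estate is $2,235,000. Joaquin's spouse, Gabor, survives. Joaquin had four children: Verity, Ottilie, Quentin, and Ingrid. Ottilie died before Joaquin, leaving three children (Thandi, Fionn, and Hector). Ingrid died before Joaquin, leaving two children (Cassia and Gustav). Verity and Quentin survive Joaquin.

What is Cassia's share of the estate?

Gabor first takes $75,000, leaving a balance of $2,160,000. Gabor then takes one-half of the balance ($1,080,000), for a total of $1,155,000. The remaining $1,080,000 passes to the descendants.
The descendants' portion ($1,080,000) is divided into 4 shares of $270,000: Verity and Quentin each take $270,000; Ottilie's $270,000 share passes to Ottilie's issue; Ingrid's $270,000 share passes to Ingrid's issue.
Ottilie's share ($270,000) is divided into 3 shares of $90,000: Thandi, Fionn, and Hector each take $90,000.
Ingrid's share ($270,000) is divided into 2 shares of $135,000: Cassia and Gustav each take $135,000.

Cassia receives $135,000.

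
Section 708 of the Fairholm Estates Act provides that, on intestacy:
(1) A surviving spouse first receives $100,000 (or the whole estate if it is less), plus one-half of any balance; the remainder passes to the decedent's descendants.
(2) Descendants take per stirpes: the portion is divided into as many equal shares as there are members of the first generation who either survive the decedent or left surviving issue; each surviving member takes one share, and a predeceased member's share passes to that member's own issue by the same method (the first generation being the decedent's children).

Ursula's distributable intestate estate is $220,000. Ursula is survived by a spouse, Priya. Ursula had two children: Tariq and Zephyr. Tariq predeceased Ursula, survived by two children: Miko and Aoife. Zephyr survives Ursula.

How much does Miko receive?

Miko receives $15,000.

Priya first takes $100,000, leaving a balance of $120,000. Priya then takes one-half of the balance ($60,000), for a total of $160,000. The remaining $60,000 passes to the descendants.
The descendants' portion ($60,000) is divided into 2 shares of $30,000: Zephyr takes $30,000; Tariq's $30,000 share passes to Tariq's issue.
Tariq's share ($30,000) is divided into 2 shares of $15,000: Miko and Aoife each take $15,000.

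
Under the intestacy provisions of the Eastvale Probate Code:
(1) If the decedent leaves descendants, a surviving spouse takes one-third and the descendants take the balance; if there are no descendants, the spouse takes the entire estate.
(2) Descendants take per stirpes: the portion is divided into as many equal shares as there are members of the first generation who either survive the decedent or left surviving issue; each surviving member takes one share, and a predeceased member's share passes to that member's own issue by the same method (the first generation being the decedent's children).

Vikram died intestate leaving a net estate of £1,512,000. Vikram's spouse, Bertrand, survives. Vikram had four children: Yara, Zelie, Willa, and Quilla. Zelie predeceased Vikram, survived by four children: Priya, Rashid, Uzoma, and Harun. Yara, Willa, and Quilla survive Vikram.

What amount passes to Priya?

Bertrand takes one-third of £1,512,000 = £504,000. The remaining £1,008,000 passes to the descendants.
The descendants' portion (£1,008,000) is divided into 4 shares of £252,000: Yara, Willa, and Quilla each take £252,000; Zelie's £252,000 share passes to Zelie's issue.
Zelie's share (£252,000) is divided into 4 shares of £63,000: Priya, Rashid, Uzoma, and Harun each take £63,000.

Priya receives £63,000.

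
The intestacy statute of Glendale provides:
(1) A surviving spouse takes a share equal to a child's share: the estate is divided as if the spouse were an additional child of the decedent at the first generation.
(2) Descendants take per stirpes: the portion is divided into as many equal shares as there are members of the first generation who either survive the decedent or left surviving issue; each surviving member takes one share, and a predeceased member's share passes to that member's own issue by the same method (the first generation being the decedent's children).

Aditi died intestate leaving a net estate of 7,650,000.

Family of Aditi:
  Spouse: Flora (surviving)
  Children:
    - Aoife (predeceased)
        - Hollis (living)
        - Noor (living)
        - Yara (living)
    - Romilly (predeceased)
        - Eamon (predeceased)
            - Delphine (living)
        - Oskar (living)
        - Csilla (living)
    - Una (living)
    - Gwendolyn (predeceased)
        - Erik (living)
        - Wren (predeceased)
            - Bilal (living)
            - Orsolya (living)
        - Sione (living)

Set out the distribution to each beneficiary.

The spouse counts as an additional share at the children's level, so there are 5 primary shares of 1,530,000. Flora takes one such share (1,530,000).
The children's combined portion (6,120,000) is divided into 4 shares of 1,530,000: Una takes 1,530,000; Aoife's 1,530,000 share passes to Aoife's issue; Romilly's 1,530,000 share passes to Romilly's issue; Gwendolyn's 1,530,000 share passes to Gwendolyn's issue.
Aoife's share (1,530,000) is divided into 3 shares of 510,000: Hollis, Noor, and Yara each take 510,000.
Romilly's share (1,530,000) is divided into 3 shares of 510,000: Oskar and Csilla each take 510,000; Eamon's 510,000 share passes to Eamon's issue.
Eamon's share (510,000) passes entirely to Delphine.
Gwendolyn's share (1,530,000) is divided into 3 shares of 510,000: Erik and Sione each take 510,000; Wren's 510,000 share passes to Wren's issue.
Wren's share (510,000) is divided into 2 shares of 255,000: Bilal and Orsolya each take 255,000.

Flora: 1,530,000; Hollis: 510,000; Noor: 510,000; Yara: 510,000; Delphine: 510,000; Oskar: 510,000; Csilla: 510,000; Una: 1,530,000; Erik: 510,000; Bilal: 255,000; Orsolya: 255,000; Sione: 510,000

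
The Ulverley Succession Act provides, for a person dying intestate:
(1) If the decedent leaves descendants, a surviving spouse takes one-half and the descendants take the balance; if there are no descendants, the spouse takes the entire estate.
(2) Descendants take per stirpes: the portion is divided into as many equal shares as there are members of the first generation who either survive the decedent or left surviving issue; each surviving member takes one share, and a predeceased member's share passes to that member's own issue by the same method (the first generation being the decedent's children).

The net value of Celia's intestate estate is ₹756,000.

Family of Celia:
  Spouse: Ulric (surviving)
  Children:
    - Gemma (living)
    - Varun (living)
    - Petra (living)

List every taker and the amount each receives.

Ulric takes one-half of ₹756,000 = ₹378,000. The remaining ₹378,000 passes to the descendants.
The descendants' portion (₹378,000) is divided into 3 shares of ₹126,000: Gemma, Varun, and Petra each take ₹126,000.

Ulric: ₹378,000; Gemma: ₹126,000; Varun: ₹126,000; Petra: ₹126,000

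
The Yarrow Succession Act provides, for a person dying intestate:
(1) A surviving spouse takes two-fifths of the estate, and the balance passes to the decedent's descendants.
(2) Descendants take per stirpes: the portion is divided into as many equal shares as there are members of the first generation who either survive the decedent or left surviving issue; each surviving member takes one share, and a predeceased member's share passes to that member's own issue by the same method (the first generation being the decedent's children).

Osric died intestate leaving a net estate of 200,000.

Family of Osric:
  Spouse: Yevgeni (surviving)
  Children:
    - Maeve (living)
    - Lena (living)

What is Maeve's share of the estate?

Maeve receives 60,000.

Yevgeni takes two-fifths of 200,000 = 80,000. The remaining 120,000 passes to the descendants.
The descendants' portion (120,000) is divided into 2 shares of 60,000: Maeve and Lena each take 60,000.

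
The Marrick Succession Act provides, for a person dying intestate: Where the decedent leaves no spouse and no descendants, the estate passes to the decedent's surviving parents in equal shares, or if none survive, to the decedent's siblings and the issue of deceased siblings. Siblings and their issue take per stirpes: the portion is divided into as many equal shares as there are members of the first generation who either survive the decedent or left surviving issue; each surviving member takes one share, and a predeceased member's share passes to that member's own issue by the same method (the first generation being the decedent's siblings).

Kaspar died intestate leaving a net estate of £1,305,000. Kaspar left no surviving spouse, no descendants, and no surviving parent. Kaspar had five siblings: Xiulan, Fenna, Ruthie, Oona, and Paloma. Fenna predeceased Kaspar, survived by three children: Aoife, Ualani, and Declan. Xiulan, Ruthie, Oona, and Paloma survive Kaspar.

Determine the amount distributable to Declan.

The entire £1,305,000 passes to the siblings and their issue.
That amount (£1,305,000) is divided into 5 shares of £261,000: Xiulan, Ruthie, Oona, and Paloma each take £261,000; Fenna's £261,000 share passes to Fenna's issue.
Fenna's share (£261,000) is divided into 3 shares of £87,000: Aoife, Ualani, and Declan each take £87,000.

Declan receives £87,000.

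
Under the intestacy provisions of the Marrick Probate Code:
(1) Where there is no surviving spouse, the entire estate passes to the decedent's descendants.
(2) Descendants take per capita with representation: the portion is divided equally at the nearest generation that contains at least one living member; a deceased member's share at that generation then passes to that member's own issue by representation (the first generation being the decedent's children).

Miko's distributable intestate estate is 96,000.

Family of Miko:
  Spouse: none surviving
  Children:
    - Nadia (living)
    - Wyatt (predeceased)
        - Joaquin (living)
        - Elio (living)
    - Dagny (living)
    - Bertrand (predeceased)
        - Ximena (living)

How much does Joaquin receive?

Joaquin receives 12,000.

The entire 96,000 passes to the descendants.
That amount (96,000) is divided into 4 shares of 24,000: Nadia and Dagny each take 24,000; Wyatt's 24,000 share passes to Wyatt's issue; Bertrand's 24,000 share passes to Bertrand's issue.
Wyatt's share (24,000) is divided into 2 shares of 12,000: Joaquin and Elio each take 12,000.
Bertrand's share (24,000) passes entirely to Ximena.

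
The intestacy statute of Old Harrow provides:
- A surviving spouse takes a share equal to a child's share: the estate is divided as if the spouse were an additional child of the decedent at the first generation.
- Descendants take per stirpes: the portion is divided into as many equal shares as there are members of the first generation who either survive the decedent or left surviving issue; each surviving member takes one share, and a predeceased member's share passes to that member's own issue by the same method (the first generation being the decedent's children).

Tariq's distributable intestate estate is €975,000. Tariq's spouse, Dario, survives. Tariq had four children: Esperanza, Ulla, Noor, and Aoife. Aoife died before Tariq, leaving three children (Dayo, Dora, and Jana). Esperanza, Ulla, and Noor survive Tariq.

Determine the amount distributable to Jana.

Jana receives €65,000.

The spouse counts as an additional share at the children's level, so there are 5 primary shares of €195,000. Dario takes one such share (€195,000).
The children's combined portion (€780,000) is divided into 4 shares of €195,000: Esperanza, Ulla, and Noor each take €195,000; Aoife's €195,000 share passes to Aoife's issue.
Aoife's share (€195,000) is divided into 3 shares of €65,000: Dayo, Dora, and Jana each take €65,000.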